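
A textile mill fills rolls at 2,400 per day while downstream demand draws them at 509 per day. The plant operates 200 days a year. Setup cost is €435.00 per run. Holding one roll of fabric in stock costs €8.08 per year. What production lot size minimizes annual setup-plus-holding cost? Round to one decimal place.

Annual demand D = 509 × 200 = 101,800.
Production build-up factor (1 − d/p) = 1 − 509/2,400 = 0.7879.
Q* = √(2DS / (H(1 − d/p))) = √(2 × 101,800 × 435 / (8.08 × 0.7879)).
= √(88,566,000 / 6.3664) ≈ 3729.818.

Q* ≈ 3,729.8 rolls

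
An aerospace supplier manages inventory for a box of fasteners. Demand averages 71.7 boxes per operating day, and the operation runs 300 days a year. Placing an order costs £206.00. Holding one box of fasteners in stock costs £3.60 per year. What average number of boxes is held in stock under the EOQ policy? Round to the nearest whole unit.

Average inventory ≈ 784 boxes

Annual demand D = 71.7 × 300 = 21,510.
EOQ = √(2DS/H) = √(2 × 21,510 × 206 / 3.6) ≈ 1568.98.
Average inventory = Q*/2 ≈ 1568.98 / 2 = 784.490.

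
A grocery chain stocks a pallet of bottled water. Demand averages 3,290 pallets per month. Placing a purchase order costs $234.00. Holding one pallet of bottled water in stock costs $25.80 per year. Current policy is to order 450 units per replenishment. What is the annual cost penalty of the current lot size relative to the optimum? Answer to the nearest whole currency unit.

Extra cost ≈ $4,501 per year

Annual demand D = 3,290 × 12 = 39,480.
EOQ = √(2DS/H) = √(2 × 39,480 × 234 / 25.8) ≈ 846.26.
Cost at Q* = (D/Q*)S + (Q*/2)H = √(2DSH) ≈ $21,833.40.
Cost at Q = 450: (39,480/450)×234 + (450/2)×25.8 = $20,529.60 + $5,805.00 = $26,334.60.
Excess = $26,334.60 − $21,833.40 = $4,501.20.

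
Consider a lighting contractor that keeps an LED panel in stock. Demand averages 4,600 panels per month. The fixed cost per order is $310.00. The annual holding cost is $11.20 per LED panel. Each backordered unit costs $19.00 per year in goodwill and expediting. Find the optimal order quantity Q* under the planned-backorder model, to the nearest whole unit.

Q* ≈ 2,204 panels

Annual demand D = 4,600 × 12 = 55,200.
With planned backorders, Q* = √(2DS/H) · √((H+B)/B).
√(2DS/H) = √(2 × 55,200 × 310 / 11.2) = 1748.060.
√((H+B)/B) = √((11.2+19)/19) = 1.2607.
Q* ≈ 2203.855.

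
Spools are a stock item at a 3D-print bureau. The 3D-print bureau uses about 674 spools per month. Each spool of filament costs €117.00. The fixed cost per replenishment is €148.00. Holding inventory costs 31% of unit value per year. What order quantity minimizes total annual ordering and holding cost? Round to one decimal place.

Annual demand D = 674 × 12 = 8,088.
Holding cost H = 0.31 × €117.00 = €36.2700 per unit per year.
EOQ = √(2DS / H) = √(2 × 8,088 × 148 / 36.27).
= √(2,394,048 / 36.27) = √66,006.2862 ≈ 256.917.

Q* ≈ 256.9 spools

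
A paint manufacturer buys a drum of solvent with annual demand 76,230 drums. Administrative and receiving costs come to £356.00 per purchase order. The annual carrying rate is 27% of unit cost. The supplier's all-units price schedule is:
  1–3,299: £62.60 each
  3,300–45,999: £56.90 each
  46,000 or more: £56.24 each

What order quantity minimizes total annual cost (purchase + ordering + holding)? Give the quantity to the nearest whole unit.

Holding cost per unit per year at price C is H = 0.27·C.
For each price level, check whether its EOQ is feasible; otherwise the best quantity at that price is the breakpoint.
EOQ at £62.60 = 1792.0 (feasible in tier 1): TC = 76,230×£62.60 + (76,230/1792.0)×356 + (1792.0/2)×0.27×£62.60 = £4,802,286.10.
EOQ at £56.90 = 1879.6 < 3300, so use break Q=3300: TC = 76,230×£56.90 + (76,230/3300.0)×356 + (3300.0/2)×0.27×£56.90 = £4,371,059.55.
EOQ at £56.24 = 1890.6 < 46000, so use break Q=46000: TC = 76,230×£56.24 + (76,230/46000.0)×356 + (46000.0/2)×0.27×£56.24 = £4,637,015.55.
Lowest total cost is £4,371,059.55 at Q = 3300.0.

Q* ≈ 3,300 drums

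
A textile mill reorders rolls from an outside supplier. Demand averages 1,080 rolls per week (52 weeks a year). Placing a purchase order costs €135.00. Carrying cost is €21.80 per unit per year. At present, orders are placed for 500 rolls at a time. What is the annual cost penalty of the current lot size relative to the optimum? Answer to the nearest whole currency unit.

Extra cost ≈ €2,432 per year

Annual demand D = 1,080 × 52 = 56,160.
EOQ = √(2DS/H) = √(2 × 56,160 × 135 / 21.8) ≈ 834.00.
Cost at Q* = (D/Q*)S + (Q*/2)H = √(2DSH) ≈ €18,181.25.
Cost at Q = 500: (56,160/500)×135 + (500/2)×21.8 = €15,163.20 + €5,450.00 = €20,613.20.
Excess = €20,613.20 − €18,181.25 = €2,431.95.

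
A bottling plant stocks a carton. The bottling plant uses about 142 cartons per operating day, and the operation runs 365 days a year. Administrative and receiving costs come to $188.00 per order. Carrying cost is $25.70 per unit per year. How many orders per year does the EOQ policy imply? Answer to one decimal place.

N ≈ 59.5 orders per year

Annual demand D = 142 × 365 = 51,830.
The optimal lot size = √(2DS/H) = √(2 × 51,830 × 188 / 25.7) ≈ 870.80.
Orders per year = D / Q* = 51,830 / 870.80 ≈ 59.520.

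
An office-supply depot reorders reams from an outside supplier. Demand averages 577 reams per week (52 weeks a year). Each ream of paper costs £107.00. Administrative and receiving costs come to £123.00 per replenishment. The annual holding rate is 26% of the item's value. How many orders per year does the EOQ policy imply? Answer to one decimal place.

Annual demand D = 577 × 52 = 30,004.
Holding cost H = 0.26 × £107.00 = £27.8200 per unit per year.
EOQ = √(2DS/H) = √(2 × 30,004 × 123 / 27.82) ≈ 515.08.
Orders per year = D / Q* = 30,004 / 515.08 ≈ 58.251.

N ≈ 58.3 orders per year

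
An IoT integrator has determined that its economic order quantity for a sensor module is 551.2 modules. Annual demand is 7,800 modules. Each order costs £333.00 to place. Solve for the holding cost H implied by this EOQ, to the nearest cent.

Invert the EOQ relation Q*² = 2DS/H.
From Q* = √(2DS/H): H = 2DS / Q*² = 2 × 7,800 × 333 / 551.2² = 17.0982.

H ≈ £17.10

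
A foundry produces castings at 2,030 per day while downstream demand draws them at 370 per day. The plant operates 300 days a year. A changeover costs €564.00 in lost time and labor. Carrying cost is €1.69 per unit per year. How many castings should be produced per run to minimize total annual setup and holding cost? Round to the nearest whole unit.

Annual demand D = 370 × 300 = 111,000.
Production build-up factor (1 − d/p) = 1 − 370/2,030 = 0.8177.
Q* = √(2DS / (H(1 − d/p))) = √(2 × 111,000 × 564 / (1.69 × 0.8177)).
= √(125,208,000 / 1.382) ≈ 9518.459.

Q* ≈ 9,518 castings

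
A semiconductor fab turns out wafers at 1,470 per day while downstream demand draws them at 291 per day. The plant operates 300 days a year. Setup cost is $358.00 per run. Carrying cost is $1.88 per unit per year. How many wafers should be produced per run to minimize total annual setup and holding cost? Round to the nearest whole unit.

Q* ≈ 6,439 wafers

Annual demand D = 291 × 300 = 87,300.
Production build-up factor (1 − d/p) = 1 − 291/1,470 = 0.8020.
Q* = √(2DS / (H(1 − d/p))) = √(2 × 87,300 × 358 / (1.88 × 0.8020)).
= √(62,506,800 / 1.5078) ≈ 6438.526.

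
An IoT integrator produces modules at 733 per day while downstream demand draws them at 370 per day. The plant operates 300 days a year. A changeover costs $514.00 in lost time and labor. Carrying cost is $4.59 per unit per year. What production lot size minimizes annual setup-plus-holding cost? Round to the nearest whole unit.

Annual demand D = 370 × 300 = 111,000.
Production build-up factor (1 − d/p) = 1 − 370/733 = 0.4952.
Q* = √(2DS / (H(1 − d/p))) = √(2 × 111,000 × 514 / (4.59 × 0.4952)).
= √(114,108,000 / 2.2731) ≈ 7085.172.

Q* ≈ 7,085 modules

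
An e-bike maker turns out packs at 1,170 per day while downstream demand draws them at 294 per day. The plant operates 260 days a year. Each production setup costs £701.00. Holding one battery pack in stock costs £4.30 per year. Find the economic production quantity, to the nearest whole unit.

Q* ≈ 5,770 packs

Annual demand D = 294 × 260 = 76,440.
Production build-up factor (1 − d/p) = 1 − 294/1,170 = 0.7487.
Q* = √(2DS / (H(1 − d/p))) = √(2 × 76,440 × 701 / (4.3 × 0.7487)).
= √(107,168,880 / 3.2195) ≈ 5769.537.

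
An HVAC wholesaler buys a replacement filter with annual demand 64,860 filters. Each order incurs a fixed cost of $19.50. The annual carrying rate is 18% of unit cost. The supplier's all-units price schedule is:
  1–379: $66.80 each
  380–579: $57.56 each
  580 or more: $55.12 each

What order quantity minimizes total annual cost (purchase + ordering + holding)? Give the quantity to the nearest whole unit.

Holding cost per unit per year at price C is H = 0.18·C.
Candidates are each tier's EOQ (if it falls in that tier) and each price-break quantity.
Tier 1 ($66.80): EOQ = 458.7 exceeds tier's upper bound 379, so this tier is dominated.
EOQ at $57.56 = 494.1 (feasible in tier 2): TC = 64,860×$57.56 + (64,860/494.1)×19.5 + (494.1/2)×0.18×$57.56 = $3,738,460.98.
EOQ at $55.12 = 504.9 < 580, so use break Q=580: TC = 64,860×$55.12 + (64,860/580.0)×19.5 + (580.0/2)×0.18×$55.12 = $3,580,141.10.
Lowest total cost is $3,580,141.10 at Q = 580.0.

Q* ≈ 580 filters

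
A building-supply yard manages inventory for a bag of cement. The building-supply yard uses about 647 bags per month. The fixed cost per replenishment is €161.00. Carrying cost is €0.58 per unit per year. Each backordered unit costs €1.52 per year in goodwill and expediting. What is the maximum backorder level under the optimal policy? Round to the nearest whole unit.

S* ≈ 674 bags

Annual demand D = 647 × 12 = 7,764.
With planned backorders, Q* = √(2DS/H) · √((H+B)/B).
√(2DS/H) = √(2 × 7,764 × 161 / 0.58) = 2076.140.
√((H+B)/B) = √((0.58+1.52)/1.52) = 1.1754.
Q* ≈ 2440.308.
S* = Q* · H/(H+B) = 2440.308 × 0.58/2.1 ≈ 673.990.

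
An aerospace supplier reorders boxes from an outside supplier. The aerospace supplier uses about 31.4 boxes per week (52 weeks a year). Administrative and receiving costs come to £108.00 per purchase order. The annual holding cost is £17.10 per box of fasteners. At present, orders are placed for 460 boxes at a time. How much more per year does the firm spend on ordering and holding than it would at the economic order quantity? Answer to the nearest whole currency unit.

Extra cost ≈ £1,861 per year

Annual demand D = 31.4 × 52 = 1,632.8.
EOQ = √(2DS/H) = √(2 × 1,632.8 × 108 / 17.1) ≈ 143.61.
Cost at Q* = (D/Q*)S + (Q*/2)H = √(2DSH) ≈ £2,455.79.
Cost at Q = 460: (1,632.8/460)×108 + (460/2)×17.1 = £383.35 + £3,933.00 = £4,316.35.
Excess = £4,316.35 − £2,455.79 = £1,860.56.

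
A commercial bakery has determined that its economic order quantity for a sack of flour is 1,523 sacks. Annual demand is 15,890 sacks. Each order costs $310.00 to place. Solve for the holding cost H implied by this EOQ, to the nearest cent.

Squaring Q* = √(2DS/H) gives Q*² = 2DS/H.
From Q* = √(2DS/H): H = 2DS / Q*² = 2 × 15,890 × 310 / 1,523² = 4.2473.

H ≈ $4.25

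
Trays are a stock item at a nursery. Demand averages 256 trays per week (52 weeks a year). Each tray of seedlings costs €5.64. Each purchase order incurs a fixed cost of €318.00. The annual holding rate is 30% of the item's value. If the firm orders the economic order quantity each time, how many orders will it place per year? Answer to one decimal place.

Annual demand D = 256 × 52 = 13,312.
Holding cost H = 0.30 × €5.64 = €1.6920 per unit per year.
The optimal lot size = √(2DS/H) = √(2 × 13,312 × 318 / 1.692) ≈ 2236.92.
Orders per year = D / Q* = 13,312 / 2236.92 ≈ 5.951.

N ≈ 6.0 orders per year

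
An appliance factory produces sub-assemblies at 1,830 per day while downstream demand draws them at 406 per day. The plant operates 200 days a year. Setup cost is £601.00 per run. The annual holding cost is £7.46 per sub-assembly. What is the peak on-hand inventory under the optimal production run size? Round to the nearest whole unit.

Annual demand D = 406 × 200 = 81,200.
Production build-up factor (1 − d/p) = 1 − 406/1,830 = 0.7781.
Q* = √(2DS / (H(1 − d/p))) = √(2 × 81,200 × 601 / (7.46 × 0.7781)).
= √(97,602,400 / 5.8049) ≈ 4100.449.
Maximum inventory = Q*(1 − d/p) = 4100.449 × 0.7781 ≈ 3190.732.

I_max ≈ 3,191 sub-assemblies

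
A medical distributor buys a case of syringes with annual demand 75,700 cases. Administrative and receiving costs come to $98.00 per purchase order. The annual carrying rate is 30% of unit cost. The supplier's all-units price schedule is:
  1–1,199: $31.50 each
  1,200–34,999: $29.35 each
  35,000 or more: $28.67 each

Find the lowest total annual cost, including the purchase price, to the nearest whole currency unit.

TC* ≈ $2,233,225

Holding cost per unit per year at price C is H = 0.30·C.
Evaluate total cost at each tier's feasible EOQ or, if the EOQ is below the tier, at the tier's minimum quantity.
Tier 1 ($31.50): EOQ = 1253.0 exceeds tier's upper bound 1199, so this tier is dominated.
EOQ at $29.35 = 1298.1 (feasible in tier 2): TC = 75,700×$29.35 + (75,700/1298.1)×98 + (1298.1/2)×0.30×$29.35 = $2,233,224.85.
EOQ at $28.67 = 1313.4 < 35000, so use break Q=35000: TC = 75,700×$28.67 + (75,700/35000.0)×98 + (35000.0/2)×0.30×$28.67 = $2,321,048.46.
Lowest total cost among the candidates is at Q = 1298.1.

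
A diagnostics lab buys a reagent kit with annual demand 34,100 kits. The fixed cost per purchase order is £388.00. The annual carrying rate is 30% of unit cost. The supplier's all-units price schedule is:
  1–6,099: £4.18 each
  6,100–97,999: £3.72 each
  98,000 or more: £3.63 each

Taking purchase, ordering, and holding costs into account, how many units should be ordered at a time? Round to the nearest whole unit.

Holding cost per unit per year at price C is H = 0.30·C.
Evaluate total cost at each tier's feasible EOQ or, if the EOQ is below the tier, at the tier's minimum quantity.
EOQ at £4.18 = 4593.7 (feasible in tier 1): TC = 34,100×£4.18 + (34,100/4593.7)×388 + (4593.7/2)×0.30×£4.18 = £148,298.46.
EOQ at £3.72 = 4869.4 < 6100, so use break Q=6100: TC = 34,100×£3.72 + (34,100/6100.0)×388 + (6100.0/2)×0.30×£3.72 = £132,424.78.
EOQ at £3.63 = 4929.4 < 98000, so use break Q=98000: TC = 34,100×£3.63 + (34,100/98000.0)×388 + (98000.0/2)×0.30×£3.63 = £177,279.01.
Lowest total cost is £132,424.78 at Q = 6100.0.

Q* ≈ 6,100 kits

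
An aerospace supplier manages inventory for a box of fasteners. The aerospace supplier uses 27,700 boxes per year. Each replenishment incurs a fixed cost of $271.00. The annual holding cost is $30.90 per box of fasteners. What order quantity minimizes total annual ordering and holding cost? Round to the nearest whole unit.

EOQ = √(2DS / H) = √(2 × 27,700 × 271 / 30.9).
= √(15,013,400 / 30.9) = √485,870.5502 ≈ 697.044.

Q* ≈ 697 boxes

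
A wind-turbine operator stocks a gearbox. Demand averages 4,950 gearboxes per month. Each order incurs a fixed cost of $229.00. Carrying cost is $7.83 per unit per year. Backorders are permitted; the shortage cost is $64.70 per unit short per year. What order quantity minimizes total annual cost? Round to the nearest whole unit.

Annual demand D = 4,950 × 12 = 59,400.
With planned backorders, Q* = √(2DS/H) · √((H+B)/B).
√(2DS/H) = √(2 × 59,400 × 229 / 7.83) = 1863.996.
√((H+B)/B) = √((7.83+64.7)/64.7) = 1.0588.
Q* ≈ 1973.567.

Q* ≈ 1,974 gearboxes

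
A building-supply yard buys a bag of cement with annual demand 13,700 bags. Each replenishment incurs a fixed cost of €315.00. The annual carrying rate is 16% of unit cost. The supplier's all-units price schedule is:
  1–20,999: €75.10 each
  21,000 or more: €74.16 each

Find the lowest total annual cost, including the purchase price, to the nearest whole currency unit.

Holding cost per unit per year at price C is H = 0.16·C.
For each price level, check whether its EOQ is feasible; otherwise the best quantity at that price is the breakpoint.
EOQ at €75.10 = 847.5 (feasible in tier 1): TC = 13,700×€75.10 + (13,700/847.5)×315 + (847.5/2)×0.16×€75.10 = €1,039,053.82.
EOQ at €74.16 = 852.9 < 21000, so use break Q=21000: TC = 13,700×€74.16 + (13,700/21000.0)×315 + (21000.0/2)×0.16×€74.16 = €1,140,786.30.
Lowest total cost among the candidates is at Q = 847.5.

TC* ≈ €1,039,054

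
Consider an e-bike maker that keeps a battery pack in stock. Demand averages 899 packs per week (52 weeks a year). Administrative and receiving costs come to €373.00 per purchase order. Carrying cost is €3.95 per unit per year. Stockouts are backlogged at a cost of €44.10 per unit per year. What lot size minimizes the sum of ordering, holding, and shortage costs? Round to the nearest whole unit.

Q* ≈ 3,102 packs

Annual demand D = 899 × 52 = 46,748.
With planned backorders, Q* = √(2DS/H) · √((H+B)/B).
√(2DS/H) = √(2 × 46,748 × 373 / 3.95) = 2971.340.
√((H+B)/B) = √((3.95+44.1)/44.1) = 1.0438.
Q* ≈ 3101.557.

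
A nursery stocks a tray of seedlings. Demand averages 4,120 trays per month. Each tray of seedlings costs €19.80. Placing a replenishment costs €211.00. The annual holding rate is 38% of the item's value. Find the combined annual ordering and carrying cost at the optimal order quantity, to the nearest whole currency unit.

Annual demand D = 4,120 × 12 = 49,440.
Holding cost H = 0.38 × €19.80 = €7.5240 per unit per year.
EOQ = √(2DS/H) = √(2 × 49,440 × 211 / 7.524) ≈ 1665.22.
At Q*, ordering cost (D/Q*)S equals holding cost (Q*/2)H, each = √(DSH/2).
Minimum total = √(2DSH) = √(2 × 49,440 × 211 × 7.524) ≈ 12529.099.

TC* ≈ €12,529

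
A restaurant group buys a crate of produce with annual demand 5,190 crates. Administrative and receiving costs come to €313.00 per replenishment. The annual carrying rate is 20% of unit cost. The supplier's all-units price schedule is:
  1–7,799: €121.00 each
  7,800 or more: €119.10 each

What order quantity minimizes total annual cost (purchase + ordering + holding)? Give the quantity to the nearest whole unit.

Holding cost per unit per year at price C is H = 0.20·C.
For each price level, check whether its EOQ is feasible; otherwise the best quantity at that price is the breakpoint.
EOQ at €121.00 = 366.4 (feasible in tier 1): TC = 5,190×€121.00 + (5,190/366.4)×313 + (366.4/2)×0.20×€121.00 = €636,857.04.
EOQ at €119.10 = 369.3 < 7800, so use break Q=7800: TC = 5,190×€119.10 + (5,190/7800.0)×313 + (7800.0/2)×0.20×€119.10 = €711,235.27.
Lowest total cost is €636,857.04 at Q = 366.4.

Q* ≈ 366 crates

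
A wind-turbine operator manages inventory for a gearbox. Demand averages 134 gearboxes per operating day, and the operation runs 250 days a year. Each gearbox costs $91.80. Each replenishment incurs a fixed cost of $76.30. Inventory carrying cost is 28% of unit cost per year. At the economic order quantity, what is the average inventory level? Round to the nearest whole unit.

Annual demand D = 134 × 250 = 33,500.
Holding cost H = 0.28 × $91.80 = $25.7040 per unit per year.
EOQ = √(2DS/H) = √(2 × 33,500 × 76.3 / 25.704) ≈ 445.96.
Average inventory = Q*/2 ≈ 445.96 / 2 = 222.982.

Average inventory ≈ 223 gearboxes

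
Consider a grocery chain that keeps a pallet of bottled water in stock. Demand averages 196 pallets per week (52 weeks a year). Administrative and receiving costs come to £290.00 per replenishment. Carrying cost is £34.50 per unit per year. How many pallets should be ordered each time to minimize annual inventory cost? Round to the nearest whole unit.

Q* ≈ 414 pallets

Annual demand D = 196 × 52 = 10,192.
EOQ = √(2DS / H) = √(2 × 10,192 × 290 / 34.5).
= √(5,911,360 / 34.5) = √171,343.7681 ≈ 413.937.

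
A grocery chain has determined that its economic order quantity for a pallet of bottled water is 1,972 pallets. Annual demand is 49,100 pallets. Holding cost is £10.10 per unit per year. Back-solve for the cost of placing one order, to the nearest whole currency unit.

S ≈ £400

Invert the EOQ relation Q*² = 2DS/H.
From Q* = √(2DS/H): S = Q*²H / (2D) = 1,972² × 10.1 / (2 × 49,100) = 399.9666.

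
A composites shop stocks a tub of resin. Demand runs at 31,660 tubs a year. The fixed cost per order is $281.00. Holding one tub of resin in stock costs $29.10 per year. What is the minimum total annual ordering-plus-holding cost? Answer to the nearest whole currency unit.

TC* ≈ $22,755

The optimal lot size = √(2DS/H) = √(2 × 31,660 × 281 / 29.1) ≈ 781.95.
At the optimum the two cost components are equal, so total cost = 2·(Q*/2)H = Q*·H.
Minimum total = √(2DSH) = √(2 × 31,660 × 281 × 29.1) ≈ 22754.647.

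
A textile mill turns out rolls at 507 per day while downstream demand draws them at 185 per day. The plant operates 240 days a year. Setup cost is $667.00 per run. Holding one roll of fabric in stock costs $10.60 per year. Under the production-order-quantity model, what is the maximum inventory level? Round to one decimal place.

Annual demand D = 185 × 240 = 44,400.
Production build-up factor (1 − d/p) = 1 − 185/507 = 0.6351.
Q* = √(2DS / (H(1 − d/p))) = √(2 × 44,400 × 667 / (10.6 × 0.6351)).
= √(59,229,600 / 6.7321) ≈ 2966.146.
Maximum inventory = Q*(1 − d/p) = 2966.146 × 0.6351 ≈ 1883.824.

I_max ≈ 1,883.8 rolls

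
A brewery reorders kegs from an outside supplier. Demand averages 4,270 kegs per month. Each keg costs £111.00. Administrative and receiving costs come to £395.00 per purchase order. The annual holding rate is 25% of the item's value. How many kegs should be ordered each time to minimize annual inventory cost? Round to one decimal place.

Annual demand D = 4,270 × 12 = 51,240.
Holding cost H = 0.25 × £111.00 = £27.7500 per unit per year.
EOQ = √(2DS / H) = √(2 × 51,240 × 395 / 27.75).
= √(40,479,600 / 27.75) = √1,458,724.3243 ≈ 1207.777.

Q* ≈ 1,207.8 kegs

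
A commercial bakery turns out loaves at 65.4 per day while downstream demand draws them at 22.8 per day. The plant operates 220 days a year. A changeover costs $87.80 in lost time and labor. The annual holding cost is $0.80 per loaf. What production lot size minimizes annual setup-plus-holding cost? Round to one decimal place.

Q* ≈ 1,300.1 loaves

Annual demand D = 22.8 × 220 = 5,016.
Production build-up factor (1 − d/p) = 1 − 22.8/65.4 = 0.6514.
Q* = √(2DS / (H(1 − d/p))) = √(2 × 5,016 × 87.8 / (0.8 × 0.6514)).
= √(880,809.6 / 0.5211) ≈ 1300.110.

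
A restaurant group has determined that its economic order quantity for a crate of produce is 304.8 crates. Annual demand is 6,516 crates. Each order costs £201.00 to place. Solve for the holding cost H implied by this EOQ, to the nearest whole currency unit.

Invert the EOQ relation Q*² = 2DS/H.
From Q* = √(2DS/H): H = 2DS / Q*² = 2 × 6,516 × 201 / 304.8² = 28.1953.

H ≈ £28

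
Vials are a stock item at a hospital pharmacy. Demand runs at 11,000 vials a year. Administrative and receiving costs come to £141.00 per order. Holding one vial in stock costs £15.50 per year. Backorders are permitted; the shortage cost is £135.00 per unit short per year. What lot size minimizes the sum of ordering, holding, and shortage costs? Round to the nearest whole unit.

With planned backorders, Q* = √(2DS/H) · √((H+B)/B).
√(2DS/H) = √(2 × 11,000 × 141 / 15.5) = 447.358.
√((H+B)/B) = √((15.5+135)/135) = 1.0558.
Q* ≈ 472.342.

Q* ≈ 472 vials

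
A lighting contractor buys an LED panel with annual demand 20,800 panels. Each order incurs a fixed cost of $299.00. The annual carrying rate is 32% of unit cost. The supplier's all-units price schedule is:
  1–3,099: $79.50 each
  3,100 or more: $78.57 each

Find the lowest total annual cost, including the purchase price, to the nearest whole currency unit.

Holding cost per unit per year at price C is H = 0.32·C.
Evaluate total cost at each tier's feasible EOQ or, if the EOQ is below the tier, at the tier's minimum quantity.
EOQ at $79.50 = 699.2 (feasible in tier 1): TC = 20,800×$79.50 + (20,800/699.2)×299 + (699.2/2)×0.32×$79.50 = $1,671,388.56.
EOQ at $78.57 = 703.4 < 3100, so use break Q=3100: TC = 20,800×$78.57 + (20,800/3100.0)×299 + (3100.0/2)×0.32×$78.57 = $1,675,232.91.
Lowest total cost among the candidates is at Q = 699.2.

TC* ≈ $1,671,389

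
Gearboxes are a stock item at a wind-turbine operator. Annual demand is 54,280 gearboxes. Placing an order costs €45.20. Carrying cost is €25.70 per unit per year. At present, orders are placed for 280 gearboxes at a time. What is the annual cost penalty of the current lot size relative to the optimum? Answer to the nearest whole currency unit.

Extra cost ≈ €1,131 per year

EOQ = √(2DS/H) = √(2 × 54,280 × 45.2 / 25.7) ≈ 436.96.
Cost at Q* = (D/Q*)S + (Q*/2)H = √(2DSH) ≈ €11,229.77.
Cost at Q = 280: (54,280/280)×45.2 + (280/2)×25.7 = €8,762.34 + €3,598.00 = €12,360.34.
Excess = €12,360.34 − €11,229.77 = €1,130.58.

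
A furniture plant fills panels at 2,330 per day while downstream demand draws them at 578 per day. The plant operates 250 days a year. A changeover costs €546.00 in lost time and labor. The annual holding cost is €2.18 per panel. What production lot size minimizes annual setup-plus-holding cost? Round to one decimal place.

Q* ≈ 9,811.3 panels

Annual demand D = 578 × 250 = 144,500.
Production build-up factor (1 − d/p) = 1 − 578/2,330 = 0.7519.
Q* = √(2DS / (H(1 − d/p))) = √(2 × 144,500 × 546 / (2.18 × 0.7519)).
= √(157,794,000 / 1.6392) ≈ 9811.331.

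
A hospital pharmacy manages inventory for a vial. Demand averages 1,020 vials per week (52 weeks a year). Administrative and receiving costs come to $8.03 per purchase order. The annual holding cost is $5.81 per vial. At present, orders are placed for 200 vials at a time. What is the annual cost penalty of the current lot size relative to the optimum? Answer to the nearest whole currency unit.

Extra cost ≈ $486 per year

Annual demand D = 1,020 × 52 = 53,040.
EOQ = √(2DS/H) = √(2 × 53,040 × 8.03 / 5.81) ≈ 382.90.
Cost at Q* = (D/Q*)S + (Q*/2)H = √(2DSH) ≈ $2,224.65.
Cost at Q = 200: (53,040/200)×8.03 + (200/2)×5.81 = $2,129.56 + $581.00 = $2,710.56.
Excess = $2,710.56 − $2,224.65 = $485.90.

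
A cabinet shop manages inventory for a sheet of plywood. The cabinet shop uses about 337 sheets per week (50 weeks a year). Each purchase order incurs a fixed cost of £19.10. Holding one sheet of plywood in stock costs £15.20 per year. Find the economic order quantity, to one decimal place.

Annual demand D = 337 × 50 = 16,850.
EOQ = √(2DS / H) = √(2 × 16,850 × 19.1 / 15.2).
= √(643,670 / 15.2) = √42,346.7105 ≈ 205.783.

Q* ≈ 205.8 sheets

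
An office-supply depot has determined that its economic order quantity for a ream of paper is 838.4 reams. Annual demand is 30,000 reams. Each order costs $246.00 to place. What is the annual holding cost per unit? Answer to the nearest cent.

The basic EOQ model gives Q* = √(2DS/H); rearrange for the unknown.
From Q* = √(2DS/H): H = 2DS / Q*² = 2 × 30,000 × 246 / 838.4² = 20.9983.

H ≈ $21.00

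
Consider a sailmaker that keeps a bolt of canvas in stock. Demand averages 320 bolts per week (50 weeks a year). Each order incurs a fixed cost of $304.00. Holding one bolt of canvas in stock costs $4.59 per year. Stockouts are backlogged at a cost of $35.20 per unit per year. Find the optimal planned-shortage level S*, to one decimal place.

Annual demand D = 320 × 50 = 16,000.
With planned backorders, Q* = √(2DS/H) · √((H+B)/B).
√(2DS/H) = √(2 × 16,000 × 304 / 4.59) = 1455.812.
√((H+B)/B) = √((4.59+35.2)/35.2) = 1.0632.
Q* ≈ 1547.822.
S* = Q* · H/(H+B) = 1547.822 × 4.59/39.79 ≈ 178.550.

S* ≈ 178.5 bolts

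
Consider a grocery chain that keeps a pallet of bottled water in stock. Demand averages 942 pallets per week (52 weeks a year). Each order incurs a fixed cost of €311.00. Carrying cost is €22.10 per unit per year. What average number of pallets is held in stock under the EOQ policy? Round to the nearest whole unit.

Average inventory ≈ 587 pallets

Annual demand D = 942 × 52 = 48,984.
Q* = √(2DS/H) = √(2 × 48,984 × 311 / 22.1) ≈ 1174.16.
Average inventory = Q*/2 ≈ 1174.16 / 2 = 587.079.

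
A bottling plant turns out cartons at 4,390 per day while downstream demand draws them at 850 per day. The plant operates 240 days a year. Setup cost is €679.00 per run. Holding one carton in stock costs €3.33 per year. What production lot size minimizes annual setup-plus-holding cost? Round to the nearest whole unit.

Q* ≈ 10,157 cartons

Annual demand D = 850 × 240 = 204,000.
Production build-up factor (1 − d/p) = 1 − 850/4,390 = 0.8064.
Q* = √(2DS / (H(1 − d/p))) = √(2 × 204,000 × 679 / (3.33 × 0.8064)).
= √(277,032,000 / 2.6852) ≈ 10157.188.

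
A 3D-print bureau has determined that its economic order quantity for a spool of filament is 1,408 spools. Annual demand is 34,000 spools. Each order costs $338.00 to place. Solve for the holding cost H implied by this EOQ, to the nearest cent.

Squaring Q* = √(2DS/H) gives Q*² = 2DS/H.
From Q* = √(2DS/H): H = 2DS / Q*² = 2 × 34,000 × 338 / 1,408² = 11.5937.

H ≈ $11.59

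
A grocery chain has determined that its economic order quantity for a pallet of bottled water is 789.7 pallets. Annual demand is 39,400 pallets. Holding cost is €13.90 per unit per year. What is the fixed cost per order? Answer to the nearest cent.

Squaring Q* = √(2DS/H) gives Q*² = 2DS/H.
From Q* = √(2DS/H): S = Q*²H / (2D) = 789.7² × 13.9 / (2 × 39,400) = 110.0051.

S ≈ €110.01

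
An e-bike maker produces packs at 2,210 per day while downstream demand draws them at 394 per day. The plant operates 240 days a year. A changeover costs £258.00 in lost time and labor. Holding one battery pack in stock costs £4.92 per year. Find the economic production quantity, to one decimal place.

Annual demand D = 394 × 240 = 94,560.
Production build-up factor (1 − d/p) = 1 − 394/2,210 = 0.8217.
Q* = √(2DS / (H(1 − d/p))) = √(2 × 94,560 × 258 / (4.92 × 0.8217)).
= √(48,792,960 / 4.0429) ≈ 3474.035.

Q* ≈ 3,474.0 packs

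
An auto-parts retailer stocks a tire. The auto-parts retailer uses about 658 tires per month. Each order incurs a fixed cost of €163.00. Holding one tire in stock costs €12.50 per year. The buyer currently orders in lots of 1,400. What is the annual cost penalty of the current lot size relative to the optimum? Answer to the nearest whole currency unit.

Extra cost ≈ €3,997 per year

Annual demand D = 658 × 12 = 7,896.
EOQ = √(2DS/H) = √(2 × 7,896 × 163 / 12.5) ≈ 453.79.
Cost at Q* = (D/Q*)S + (Q*/2)H = √(2DSH) ≈ €5,672.41.
Cost at Q = 1,400: (7,896/1,400)×163 + (1,400/2)×12.5 = €919.32 + €8,750.00 = €9,669.32.
Excess = €9,669.32 − €5,672.41 = €3,996.91.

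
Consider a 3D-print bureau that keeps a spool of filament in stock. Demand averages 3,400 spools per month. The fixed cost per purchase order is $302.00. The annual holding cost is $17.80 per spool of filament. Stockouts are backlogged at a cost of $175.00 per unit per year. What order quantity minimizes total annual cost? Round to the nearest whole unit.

Q* ≈ 1,235 spools

Annual demand D = 3,400 × 12 = 40,800.
With planned backorders, Q* = √(2DS/H) · √((H+B)/B).
√(2DS/H) = √(2 × 40,800 × 302 / 17.8) = 1176.626.
√((H+B)/B) = √((17.8+175)/175) = 1.0496.
Q* ≈ 1235.017.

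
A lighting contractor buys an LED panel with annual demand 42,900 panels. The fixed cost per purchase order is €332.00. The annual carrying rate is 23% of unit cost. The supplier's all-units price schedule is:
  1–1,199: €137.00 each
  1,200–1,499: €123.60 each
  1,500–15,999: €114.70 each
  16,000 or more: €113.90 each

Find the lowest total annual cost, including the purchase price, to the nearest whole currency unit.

Holding cost per unit per year at price C is H = 0.23·C.
For each price level, check whether its EOQ is feasible; otherwise the best quantity at that price is the breakpoint.
EOQ at €137.00 = 950.8 (feasible in tier 1): TC = 42,900×€137.00 + (42,900/950.8)×332 + (950.8/2)×0.23×€137.00 = €5,907,259.66.
EOQ at €123.60 = 1001.0 < 1200, so use break Q=1200: TC = 42,900×€123.60 + (42,900/1200.0)×332 + (1200.0/2)×0.23×€123.60 = €5,331,365.80.
EOQ at €114.70 = 1039.1 < 1500, so use break Q=1500: TC = 42,900×€114.70 + (42,900/1500.0)×332 + (1500.0/2)×0.23×€114.70 = €4,949,910.95.
EOQ at €113.90 = 1042.8 < 16000, so use break Q=16000: TC = 42,900×€113.90 + (42,900/16000.0)×332 + (16000.0/2)×0.23×€113.90 = €5,096,776.17.
Lowest total cost among the candidates is at Q = 1500.0.

TC* ≈ €4,949,911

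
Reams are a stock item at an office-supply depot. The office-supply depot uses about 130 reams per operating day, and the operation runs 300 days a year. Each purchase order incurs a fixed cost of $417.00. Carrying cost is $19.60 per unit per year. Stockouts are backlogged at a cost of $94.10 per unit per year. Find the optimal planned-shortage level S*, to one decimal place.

Annual demand D = 130 × 300 = 39,000.
With planned backorders, Q* = √(2DS/H) · √((H+B)/B).
√(2DS/H) = √(2 × 39,000 × 417 / 19.6) = 1288.212.
√((H+B)/B) = √((19.6+94.1)/94.1) = 1.0992.
Q* ≈ 1416.031.
S* = Q* · H/(H+B) = 1416.031 × 19.6/113.7 ≈ 244.100.

S* ≈ 244.1 reams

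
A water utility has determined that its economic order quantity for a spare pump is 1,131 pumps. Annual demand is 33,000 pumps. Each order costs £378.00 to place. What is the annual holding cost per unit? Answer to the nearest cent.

The basic EOQ model gives Q* = √(2DS/H); rearrange for the unknown.
From Q* = √(2DS/H): H = 2DS / Q*² = 2 × 33,000 × 378 / 1,131² = 19.5034.

H ≈ £19.50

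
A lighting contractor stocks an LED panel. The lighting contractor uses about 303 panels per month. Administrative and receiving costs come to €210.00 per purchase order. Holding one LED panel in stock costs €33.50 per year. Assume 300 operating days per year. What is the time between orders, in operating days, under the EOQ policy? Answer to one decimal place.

Annual demand D = 303 × 12 = 3,636.
The optimal lot size = √(2DS/H) = √(2 × 3,636 × 210 / 33.5) ≈ 213.51.
Cycle time = Q*/D × 300 = 213.51 / 3,636 × 300 ≈ 17.616 days.

T ≈ 17.6 days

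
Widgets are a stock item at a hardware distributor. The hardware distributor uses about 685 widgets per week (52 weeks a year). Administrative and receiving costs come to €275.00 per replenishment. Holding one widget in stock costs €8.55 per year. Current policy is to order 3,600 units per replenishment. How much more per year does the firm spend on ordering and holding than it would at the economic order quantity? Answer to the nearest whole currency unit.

Extra cost ≈ €5,169 per year

Annual demand D = 685 × 52 = 35,620.
EOQ = √(2DS/H) = √(2 × 35,620 × 275 / 8.55) ≈ 1513.72.
Cost at Q* = (D/Q*)S + (Q*/2)H = √(2DSH) ≈ €12,942.30.
Cost at Q = 3,600: (35,620/3,600)×275 + (3,600/2)×8.55 = €2,720.97 + €15,390.00 = €18,110.97.
Excess = €18,110.97 − €12,942.30 = €5,168.68.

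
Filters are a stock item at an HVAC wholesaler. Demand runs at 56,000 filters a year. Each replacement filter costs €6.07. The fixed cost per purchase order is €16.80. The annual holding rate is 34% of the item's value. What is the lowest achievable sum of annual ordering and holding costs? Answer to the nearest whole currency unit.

Holding cost H = 0.34 × €6.07 = €2.0638 per unit per year.
EOQ = √(2DS/H) = √(2 × 56,000 × 16.8 / 2.0638) ≈ 954.84.
At the optimum the two cost components are equal, so total cost = 2·(Q*/2)H = Q*·H.
Minimum total = √(2DSH) = √(2 × 56,000 × 16.8 × 2.0638) ≈ 1970.595.

TC* ≈ €1,971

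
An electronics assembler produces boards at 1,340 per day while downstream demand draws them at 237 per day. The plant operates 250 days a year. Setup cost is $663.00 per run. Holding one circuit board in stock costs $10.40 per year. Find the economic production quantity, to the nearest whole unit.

Q* ≈ 3,029 boards

Annual demand D = 237 × 250 = 59,250.
Production build-up factor (1 − d/p) = 1 − 237/1,340 = 0.8231.
Q* = √(2DS / (H(1 − d/p))) = √(2 × 59,250 × 663 / (10.4 × 0.8231)).
= √(78,565,500 / 8.5606) ≈ 3029.451.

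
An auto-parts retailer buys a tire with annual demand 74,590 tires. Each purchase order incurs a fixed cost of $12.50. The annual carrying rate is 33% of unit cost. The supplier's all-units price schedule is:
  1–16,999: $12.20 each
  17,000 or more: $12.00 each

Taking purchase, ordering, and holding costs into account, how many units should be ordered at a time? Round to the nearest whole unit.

Q* ≈ 681 tires

Holding cost per unit per year at price C is H = 0.33·C.
Evaluate total cost at each tier's feasible EOQ or, if the EOQ is below the tier, at the tier's minimum quantity.
EOQ at $12.20 = 680.6 (feasible in tier 1): TC = 74,590×$12.20 + (74,590/680.6)×12.5 + (680.6/2)×0.33×$12.20 = $912,737.98.
EOQ at $12.00 = 686.2 < 17000, so use break Q=17000: TC = 74,590×$12.00 + (74,590/17000.0)×12.5 + (17000.0/2)×0.33×$12.00 = $928,794.85.
Lowest total cost is $912,737.98 at Q = 680.6.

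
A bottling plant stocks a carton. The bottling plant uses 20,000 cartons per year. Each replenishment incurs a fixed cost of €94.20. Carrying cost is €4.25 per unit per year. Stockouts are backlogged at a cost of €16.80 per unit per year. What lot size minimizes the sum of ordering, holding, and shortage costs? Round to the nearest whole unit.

Q* ≈ 1,054 cartons

With planned backorders, Q* = √(2DS/H) · √((H+B)/B).
√(2DS/H) = √(2 × 20,000 × 94.2 / 4.25) = 941.588.
√((H+B)/B) = √((4.25+16.8)/16.8) = 1.1194.
Q* ≈ 1053.980.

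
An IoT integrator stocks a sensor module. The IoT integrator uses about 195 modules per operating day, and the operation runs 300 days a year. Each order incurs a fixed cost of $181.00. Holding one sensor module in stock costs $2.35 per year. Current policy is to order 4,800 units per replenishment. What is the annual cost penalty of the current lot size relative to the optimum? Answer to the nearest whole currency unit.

Annual demand D = 195 × 300 = 58,500.
EOQ = √(2DS/H) = √(2 × 58,500 × 181 / 2.35) ≈ 3001.91.
Cost at Q* = (D/Q*)S + (Q*/2)H = √(2DSH) ≈ $7,054.50.
Cost at Q = 4,800: (58,500/4,800)×181 + (4,800/2)×2.35 = $2,205.94 + $5,640.00 = $7,845.94.
Excess = $7,845.94 − $7,054.50 = $791.44.

Extra cost ≈ $791 per year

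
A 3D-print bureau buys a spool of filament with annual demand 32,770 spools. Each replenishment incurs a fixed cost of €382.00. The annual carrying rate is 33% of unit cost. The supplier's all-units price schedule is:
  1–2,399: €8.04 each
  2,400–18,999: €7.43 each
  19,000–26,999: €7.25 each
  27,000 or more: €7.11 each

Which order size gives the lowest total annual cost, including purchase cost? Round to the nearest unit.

Q* ≈ 3,195 spools

Holding cost per unit per year at price C is H = 0.33·C.
Evaluate total cost at each tier's feasible EOQ or, if the EOQ is below the tier, at the tier's minimum quantity.
Tier 1 (€8.04): EOQ = 3071.8 exceeds tier's upper bound 2399, so this tier is dominated.
EOQ at €7.43 = 3195.5 (feasible in tier 2): TC = 32,770×€7.43 + (32,770/3195.5)×382 + (3195.5/2)×0.33×€7.43 = €251,316.05.
EOQ at €7.25 = 3234.9 < 19000, so use break Q=19000: TC = 32,770×€7.25 + (32,770/19000.0)×382 + (19000.0/2)×0.33×€7.25 = €260,970.10.
EOQ at €7.11 = 3266.6 < 27000, so use break Q=27000: TC = 32,770×€7.11 + (32,770/27000.0)×382 + (27000.0/2)×0.33×€7.11 = €265,133.38.
Lowest total cost is €251,316.05 at Q = 3195.5.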